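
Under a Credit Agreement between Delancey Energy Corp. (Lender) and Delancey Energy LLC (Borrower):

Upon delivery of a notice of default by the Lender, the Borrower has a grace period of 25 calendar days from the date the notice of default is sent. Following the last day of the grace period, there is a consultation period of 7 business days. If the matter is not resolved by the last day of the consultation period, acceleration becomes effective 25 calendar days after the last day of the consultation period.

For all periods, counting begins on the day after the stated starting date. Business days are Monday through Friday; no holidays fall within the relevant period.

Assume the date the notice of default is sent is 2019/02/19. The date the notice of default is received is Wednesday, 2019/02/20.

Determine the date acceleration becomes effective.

The last day of the grace period: 25 calendar days after 2019/02/19 is 2019/03/16.
From Saturday, 2019/03/16, 7 business days (Mar 18, Mar 19, Mar 20, Mar 21, Mar 22, Mar 25, Mar 26, skipping weekends) brings us to Tuesday, 2019/03/26, which is the last day of the consultation period.
The date acceleration becomes effective: 25 calendar days after 2019/03/26 is 2019/04/20.

2019/04/20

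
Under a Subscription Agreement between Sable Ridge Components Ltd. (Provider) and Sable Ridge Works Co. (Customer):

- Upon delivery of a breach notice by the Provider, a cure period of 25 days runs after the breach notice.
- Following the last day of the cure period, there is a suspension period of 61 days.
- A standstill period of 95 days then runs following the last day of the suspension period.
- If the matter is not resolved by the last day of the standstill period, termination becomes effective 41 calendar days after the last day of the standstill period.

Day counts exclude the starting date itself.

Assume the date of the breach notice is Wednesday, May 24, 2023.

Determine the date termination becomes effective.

Adding 25 calendar days to May 24, 2023 gives Jun 18, 2023, which is the last day of the cure period.
Adding 61 calendar days to Jun 18, 2023 gives Aug 18, 2023, which is the last day of the suspension period.
Adding 95 calendar days to Aug 18, 2023 gives Nov 21, 2023, which is the last day of the standstill period.
Adding 41 calendar days to Nov 21, 2023 gives Jan 1, 2024, which is the date termination becomes effective.

Jan 1, 2024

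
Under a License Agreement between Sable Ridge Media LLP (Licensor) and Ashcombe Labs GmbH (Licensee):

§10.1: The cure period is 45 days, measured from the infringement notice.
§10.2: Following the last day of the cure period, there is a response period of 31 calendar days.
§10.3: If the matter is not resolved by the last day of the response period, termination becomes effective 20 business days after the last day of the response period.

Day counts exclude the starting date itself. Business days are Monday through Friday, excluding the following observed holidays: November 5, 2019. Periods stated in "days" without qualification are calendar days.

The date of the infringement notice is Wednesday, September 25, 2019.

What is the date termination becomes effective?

January 7, 2020

The last day of the cure period: 45 calendar days after September 25, 2019 is November 9, 2019.
The last day of the response period: November 9, 2019 + 31 days = December 10, 2019.
The date termination becomes effective: counting 20 business days from Tuesday, December 10, 2019 (Dec 11, Dec 12, Dec 13, Dec 16, …, Jan 3, Jan 6, Jan 7, skipping weekends) reaches Tuesday, January 7, 2020.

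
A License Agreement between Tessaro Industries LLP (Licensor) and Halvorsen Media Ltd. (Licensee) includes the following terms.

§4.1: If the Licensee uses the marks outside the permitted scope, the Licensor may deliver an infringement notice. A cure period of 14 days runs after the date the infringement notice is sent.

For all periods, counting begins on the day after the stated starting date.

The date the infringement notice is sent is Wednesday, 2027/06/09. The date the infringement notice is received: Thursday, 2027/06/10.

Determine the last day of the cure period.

Adding 14 calendar days to 2027/06/09 gives 2027/06/23, which is the last day of the cure period.

2027/06/23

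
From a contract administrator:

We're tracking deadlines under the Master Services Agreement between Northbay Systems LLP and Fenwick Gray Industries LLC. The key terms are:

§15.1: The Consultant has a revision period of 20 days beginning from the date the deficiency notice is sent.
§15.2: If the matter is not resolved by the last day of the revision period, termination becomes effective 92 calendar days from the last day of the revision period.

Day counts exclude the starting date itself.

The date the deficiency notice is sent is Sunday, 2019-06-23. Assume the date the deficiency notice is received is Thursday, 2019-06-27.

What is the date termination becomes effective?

The last day of the revision period: 2019-06-23 + 20 days = 2019-07-13.
The date termination becomes effective: 2019-07-13 + 92 days = 2019-10-13.

2019-10-13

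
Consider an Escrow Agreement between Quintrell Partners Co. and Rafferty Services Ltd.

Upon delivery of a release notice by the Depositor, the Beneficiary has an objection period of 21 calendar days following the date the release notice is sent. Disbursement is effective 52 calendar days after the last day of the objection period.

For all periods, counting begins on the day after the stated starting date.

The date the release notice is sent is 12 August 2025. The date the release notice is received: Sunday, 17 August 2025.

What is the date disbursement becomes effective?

24 October 2025

The last day of the objection period: 12 August 2025 + 21 days = 2 September 2025.
The date disbursement becomes effective: 2 September 2025 + 52 days = 24 October 2025.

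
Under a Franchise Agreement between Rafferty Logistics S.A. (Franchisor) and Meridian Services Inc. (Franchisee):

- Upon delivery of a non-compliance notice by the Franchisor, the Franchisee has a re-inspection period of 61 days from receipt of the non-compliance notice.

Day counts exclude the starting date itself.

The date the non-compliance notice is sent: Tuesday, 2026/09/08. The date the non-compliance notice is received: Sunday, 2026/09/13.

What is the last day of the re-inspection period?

2026/11/13

Adding 61 calendar days to 2026/09/13 gives 2026/11/13, which is the last day of the re-inspection period.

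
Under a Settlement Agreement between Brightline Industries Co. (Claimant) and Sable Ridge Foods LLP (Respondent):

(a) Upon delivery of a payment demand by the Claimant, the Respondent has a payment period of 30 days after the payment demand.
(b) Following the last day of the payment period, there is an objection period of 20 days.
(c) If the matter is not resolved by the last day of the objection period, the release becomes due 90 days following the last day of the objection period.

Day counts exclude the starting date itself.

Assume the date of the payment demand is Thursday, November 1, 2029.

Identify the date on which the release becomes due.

Adding 30 calendar days to November 1, 2029 gives December 1, 2029, which is the last day of the payment period.
The last day of the objection period: December 1, 2029 + 20 days = December 21, 2029.
Adding 90 calendar days to December 21, 2029 gives March 21, 2030, which is the date on which the release becomes due.

March 21, 2030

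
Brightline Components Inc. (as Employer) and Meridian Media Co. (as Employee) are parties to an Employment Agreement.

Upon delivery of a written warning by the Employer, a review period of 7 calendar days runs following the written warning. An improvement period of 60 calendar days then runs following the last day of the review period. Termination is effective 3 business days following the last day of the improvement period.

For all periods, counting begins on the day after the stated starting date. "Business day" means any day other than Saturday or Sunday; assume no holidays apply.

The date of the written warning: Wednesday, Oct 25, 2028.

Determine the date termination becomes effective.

Jan 3, 2029

The last day of the review period: Oct 25, 2028 + 7 days = Nov 1, 2028.
Adding 60 calendar days to Nov 1, 2028 gives Dec 31, 2028, which is the last day of the improvement period.
The date termination becomes effective: counting 3 business days from Sunday, Dec 31, 2028 (Jan 1, Jan 2, Jan 3, skipping weekends) reaches Wednesday, Jan 3, 2029.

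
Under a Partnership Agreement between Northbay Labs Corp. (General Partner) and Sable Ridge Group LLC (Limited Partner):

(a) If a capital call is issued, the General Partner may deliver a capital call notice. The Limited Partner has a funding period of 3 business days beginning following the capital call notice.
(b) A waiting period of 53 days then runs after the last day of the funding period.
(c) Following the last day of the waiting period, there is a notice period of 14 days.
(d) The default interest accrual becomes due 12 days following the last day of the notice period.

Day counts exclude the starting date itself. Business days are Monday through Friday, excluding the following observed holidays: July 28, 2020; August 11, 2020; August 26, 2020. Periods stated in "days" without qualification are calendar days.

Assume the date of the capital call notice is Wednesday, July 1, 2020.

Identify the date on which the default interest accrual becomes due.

From Wednesday, July 1, 2020, 3 business days (Jul 2, Jul 3, Jul 6, skipping weekends) brings us to Monday, July 6, 2020, which is the last day of the funding period.
Adding 53 calendar days to July 6, 2020 gives August 28, 2020, which is the last day of the waiting period.
The last day of the notice period: 14 calendar days after August 28, 2020 is September 11, 2020.
Adding 12 calendar days to September 11, 2020 gives September 23, 2020, which is the date on which the default interest accrual becomes due.

September 23, 2020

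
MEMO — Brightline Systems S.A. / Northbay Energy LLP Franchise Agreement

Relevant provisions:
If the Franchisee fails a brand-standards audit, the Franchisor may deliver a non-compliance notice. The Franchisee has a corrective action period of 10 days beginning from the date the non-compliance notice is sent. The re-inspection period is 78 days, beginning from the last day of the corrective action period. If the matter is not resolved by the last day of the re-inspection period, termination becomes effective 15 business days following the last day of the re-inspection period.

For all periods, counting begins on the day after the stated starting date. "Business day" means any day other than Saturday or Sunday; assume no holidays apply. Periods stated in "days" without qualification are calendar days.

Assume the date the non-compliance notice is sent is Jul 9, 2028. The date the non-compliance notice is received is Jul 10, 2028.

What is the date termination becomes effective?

Oct 26, 2028

The last day of the corrective action period: 10 calendar days after Jul 9, 2028 is Jul 19, 2028.
The last day of the re-inspection period: 78 calendar days after Jul 19, 2028 is Oct 5, 2028.
The date termination becomes effective: counting 15 business days from Thursday, Oct 5, 2028 (Oct 6, Oct 9, Oct 10, Oct 11, …, Oct 24, Oct 25, Oct 26, skipping weekends) reaches Thursday, Oct 26, 2028.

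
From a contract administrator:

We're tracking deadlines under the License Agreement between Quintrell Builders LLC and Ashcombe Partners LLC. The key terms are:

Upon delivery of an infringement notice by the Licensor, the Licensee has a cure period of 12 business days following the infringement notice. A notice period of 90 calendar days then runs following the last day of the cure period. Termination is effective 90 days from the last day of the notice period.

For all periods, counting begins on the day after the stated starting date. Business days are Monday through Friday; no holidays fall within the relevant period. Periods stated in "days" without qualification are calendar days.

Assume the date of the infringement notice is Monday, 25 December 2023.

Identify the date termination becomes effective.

8 July 2024

The last day of the cure period: 12 business days after Monday, 25 December 2023, skipping weekends — Dec 26, Dec 27, Dec 28, Dec 29, …, Jan 8, Jan 9, Jan 10 — lands on Wednesday, 10 January 2024.
The last day of the notice period: 10 January 2024 + 90 days = 9 April 2024.
The date termination becomes effective: 90 calendar days after 9 April 2024 is 8 July 2024.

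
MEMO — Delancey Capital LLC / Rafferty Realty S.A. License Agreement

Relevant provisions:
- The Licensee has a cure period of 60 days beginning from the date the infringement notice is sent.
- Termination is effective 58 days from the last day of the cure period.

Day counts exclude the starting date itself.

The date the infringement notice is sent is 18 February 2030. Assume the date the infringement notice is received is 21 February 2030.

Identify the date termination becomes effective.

16 June 2030

The last day of the cure period: 18 February 2030 + 60 days = 19 April 2030.
The date termination becomes effective: 58 calendar days after 19 April 2030 is 16 June 2030.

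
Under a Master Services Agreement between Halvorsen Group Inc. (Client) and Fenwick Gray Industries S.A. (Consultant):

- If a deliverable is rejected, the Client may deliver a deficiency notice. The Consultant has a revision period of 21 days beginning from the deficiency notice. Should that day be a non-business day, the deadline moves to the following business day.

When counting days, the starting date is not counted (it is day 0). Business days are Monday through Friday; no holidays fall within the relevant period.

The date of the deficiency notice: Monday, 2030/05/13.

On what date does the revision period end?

2030/06/03

The last day of the revision period: 21 calendar days after 2030/05/13 is 2030/06/03. 2030/06/03 is a Monday, so no roll-forward applies.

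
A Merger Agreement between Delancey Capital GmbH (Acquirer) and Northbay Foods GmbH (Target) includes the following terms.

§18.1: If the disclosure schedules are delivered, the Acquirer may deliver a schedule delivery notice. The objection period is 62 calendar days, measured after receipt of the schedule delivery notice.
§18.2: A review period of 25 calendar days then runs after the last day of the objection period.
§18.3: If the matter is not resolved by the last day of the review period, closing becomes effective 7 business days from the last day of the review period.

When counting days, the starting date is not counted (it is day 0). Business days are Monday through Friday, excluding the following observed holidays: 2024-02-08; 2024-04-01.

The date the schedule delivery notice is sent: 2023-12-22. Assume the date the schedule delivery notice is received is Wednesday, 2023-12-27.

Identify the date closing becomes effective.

Adding 62 calendar days to 2023-12-27 gives 2024-02-27, which is the last day of the objection period.
The last day of the review period: 25 calendar days after 2024-02-27 is 2024-03-23.
From Saturday, 2024-03-23, 7 business days (Mar 25, Mar 26, Mar 27, Mar 28, Mar 29, Apr 2, Apr 3, skipping weekends and the listed holiday on Apr 1) brings us to Wednesday, 2024-04-03, which is the date closing becomes effective.

2024-04-03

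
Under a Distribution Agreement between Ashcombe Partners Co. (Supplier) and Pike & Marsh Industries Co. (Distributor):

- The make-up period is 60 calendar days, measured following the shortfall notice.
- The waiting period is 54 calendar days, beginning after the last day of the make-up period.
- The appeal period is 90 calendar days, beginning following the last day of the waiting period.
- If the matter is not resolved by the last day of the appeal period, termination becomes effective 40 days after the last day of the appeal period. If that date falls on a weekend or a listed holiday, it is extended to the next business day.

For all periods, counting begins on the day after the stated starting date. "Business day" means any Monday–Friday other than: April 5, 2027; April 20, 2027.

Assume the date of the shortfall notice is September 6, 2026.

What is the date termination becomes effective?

The last day of the make-up period: September 6, 2026 + 60 days = November 5, 2026.
Adding 54 calendar days to November 5, 2026 gives December 29, 2026, which is the last day of the waiting period.
The last day of the appeal period: 90 calendar days after December 29, 2026 is March 29, 2027.
The date termination becomes effective: 40 calendar days after March 29, 2027 is May 8, 2027. That falls on a Saturday, so it rolls to the next business day, Monday, May 10, 2027.

May 10, 2027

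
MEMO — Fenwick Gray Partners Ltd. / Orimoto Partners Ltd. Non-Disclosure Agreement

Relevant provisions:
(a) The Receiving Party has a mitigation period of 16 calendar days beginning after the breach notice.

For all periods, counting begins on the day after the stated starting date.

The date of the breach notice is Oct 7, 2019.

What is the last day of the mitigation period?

Oct 23, 2019

The last day of the mitigation period: 16 calendar days after Oct 7, 2019 is Oct 23, 2019.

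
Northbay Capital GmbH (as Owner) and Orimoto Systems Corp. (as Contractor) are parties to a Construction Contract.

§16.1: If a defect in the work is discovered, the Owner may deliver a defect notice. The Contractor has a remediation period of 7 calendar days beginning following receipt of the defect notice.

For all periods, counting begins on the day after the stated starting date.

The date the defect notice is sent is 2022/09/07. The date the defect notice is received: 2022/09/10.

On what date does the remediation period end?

2022/09/17

The last day of the remediation period: 7 calendar days after 2022/09/10 is 2022/09/17.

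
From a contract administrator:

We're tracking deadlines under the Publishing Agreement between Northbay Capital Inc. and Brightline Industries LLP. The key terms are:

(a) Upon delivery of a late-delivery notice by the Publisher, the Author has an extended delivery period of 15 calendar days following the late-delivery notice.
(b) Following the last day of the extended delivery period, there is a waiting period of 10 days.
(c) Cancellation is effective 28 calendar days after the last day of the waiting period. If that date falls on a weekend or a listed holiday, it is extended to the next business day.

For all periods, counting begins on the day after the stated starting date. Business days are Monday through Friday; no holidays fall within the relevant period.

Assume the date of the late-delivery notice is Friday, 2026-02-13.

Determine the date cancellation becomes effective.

2026-04-07

Adding 15 calendar days to 2026-02-13 gives 2026-02-28, which is the last day of the extended delivery period.
The last day of the waiting period: 10 calendar days after 2026-02-28 is 2026-03-10.
The date cancellation becomes effective: 28 calendar days after 2026-03-10 is 2026-04-07. 2026-04-07 is a Tuesday, so no roll-forward applies.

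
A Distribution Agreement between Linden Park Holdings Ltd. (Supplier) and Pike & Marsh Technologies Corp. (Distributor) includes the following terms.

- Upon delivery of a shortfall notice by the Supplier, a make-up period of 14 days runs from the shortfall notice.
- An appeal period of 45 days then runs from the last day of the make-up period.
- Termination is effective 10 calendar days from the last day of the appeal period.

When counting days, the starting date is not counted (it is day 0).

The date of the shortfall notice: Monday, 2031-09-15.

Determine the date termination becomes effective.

2031-11-23

The last day of the make-up period: 14 calendar days after 2031-09-15 is 2031-09-29.
The last day of the appeal period: 2031-09-29 + 45 days = 2031-11-13.
Adding 10 calendar days to 2031-11-13 gives 2031-11-23, which is the date termination becomes effective.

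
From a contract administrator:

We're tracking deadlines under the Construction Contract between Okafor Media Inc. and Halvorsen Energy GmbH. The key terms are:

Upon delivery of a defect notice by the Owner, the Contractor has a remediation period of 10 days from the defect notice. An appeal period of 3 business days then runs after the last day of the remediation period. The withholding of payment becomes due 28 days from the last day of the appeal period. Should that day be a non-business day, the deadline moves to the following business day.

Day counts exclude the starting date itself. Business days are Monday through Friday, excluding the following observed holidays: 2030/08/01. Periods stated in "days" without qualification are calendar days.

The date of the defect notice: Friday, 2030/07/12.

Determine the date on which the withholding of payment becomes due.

2030/08/22

The last day of the remediation period: 2030/07/12 + 10 days = 2030/07/22.
The last day of the appeal period: 3 business days after Monday, 2030/07/22, skipping weekends — Jul 23, Jul 24, Jul 25 — lands on Thursday, 2030/07/25.
Adding 28 calendar days to 2030/07/25 gives 2030/08/22, which is the date on which the withholding of payment becomes due. 2030/08/22 is a Thursday and is not a listed holiday, so no roll-forward applies.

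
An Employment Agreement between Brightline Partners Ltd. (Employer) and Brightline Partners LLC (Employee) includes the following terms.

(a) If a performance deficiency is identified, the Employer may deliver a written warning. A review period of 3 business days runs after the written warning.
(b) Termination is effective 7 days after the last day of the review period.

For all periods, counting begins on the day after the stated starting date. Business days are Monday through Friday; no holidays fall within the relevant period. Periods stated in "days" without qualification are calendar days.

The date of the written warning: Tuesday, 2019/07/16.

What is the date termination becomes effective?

The last day of the review period: 3 business days after Tuesday, 2019/07/16, skipping weekends — Jul 17, Jul 18, Jul 19 — lands on Friday, 2019/07/19.
Adding 7 calendar days to 2019/07/19 gives 2019/07/26, which is the date termination becomes effective.

2019/07/26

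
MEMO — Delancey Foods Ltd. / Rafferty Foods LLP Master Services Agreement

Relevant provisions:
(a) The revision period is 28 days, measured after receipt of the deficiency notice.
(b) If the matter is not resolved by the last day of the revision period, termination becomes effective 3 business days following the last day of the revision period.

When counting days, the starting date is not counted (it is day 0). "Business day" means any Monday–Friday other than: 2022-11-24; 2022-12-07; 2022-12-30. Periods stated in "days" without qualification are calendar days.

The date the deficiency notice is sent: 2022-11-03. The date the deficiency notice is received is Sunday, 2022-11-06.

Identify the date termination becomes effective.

2022-12-08

The last day of the revision period: 2022-11-06 + 28 days = 2022-12-04.
The date termination becomes effective: counting 3 business days from Sunday, 2022-12-04 (Dec 5, Dec 6, Dec 8, skipping weekends and the listed holiday on Dec 7) reaches Thursday, 2022-12-08.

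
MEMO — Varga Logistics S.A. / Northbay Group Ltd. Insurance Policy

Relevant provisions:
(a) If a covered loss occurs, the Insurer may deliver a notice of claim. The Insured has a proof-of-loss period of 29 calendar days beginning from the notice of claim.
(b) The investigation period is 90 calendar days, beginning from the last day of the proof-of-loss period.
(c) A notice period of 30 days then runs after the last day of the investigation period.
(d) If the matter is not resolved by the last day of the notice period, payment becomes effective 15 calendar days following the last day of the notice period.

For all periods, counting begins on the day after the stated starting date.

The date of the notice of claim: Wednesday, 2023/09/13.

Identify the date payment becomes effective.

Adding 29 calendar days to 2023/09/13 gives 2023/10/12, which is the last day of the proof-of-loss period.
The last day of the investigation period: 2023/10/12 + 90 days = 2024/01/10.
The last day of the notice period: 2024/01/10 + 30 days = 2024/02/09.
The date payment becomes effective: 2024/02/09 + 15 days = 2024/02/24.

2024/02/24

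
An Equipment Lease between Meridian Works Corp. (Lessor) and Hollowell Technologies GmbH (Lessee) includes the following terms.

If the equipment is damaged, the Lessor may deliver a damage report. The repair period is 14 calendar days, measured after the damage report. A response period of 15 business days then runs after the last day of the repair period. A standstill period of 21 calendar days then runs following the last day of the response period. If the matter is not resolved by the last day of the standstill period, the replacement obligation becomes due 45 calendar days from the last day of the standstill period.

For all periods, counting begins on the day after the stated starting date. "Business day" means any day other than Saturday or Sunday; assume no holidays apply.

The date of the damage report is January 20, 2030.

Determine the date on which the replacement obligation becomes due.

April 29, 2030

Adding 14 calendar days to January 20, 2030 gives February 3, 2030, which is the last day of the repair period.
The last day of the response period: 15 business days after Sunday, February 3, 2030, skipping weekends — Feb 4, Feb 5, Feb 6, Feb 7, …, Feb 20, Feb 21, Feb 22 — lands on Friday, February 22, 2030.
The last day of the standstill period: February 22, 2030 + 21 days = March 15, 2030.
Adding 45 calendar days to March 15, 2030 gives April 29, 2030, which is the date on which the replacement obligation becomes due.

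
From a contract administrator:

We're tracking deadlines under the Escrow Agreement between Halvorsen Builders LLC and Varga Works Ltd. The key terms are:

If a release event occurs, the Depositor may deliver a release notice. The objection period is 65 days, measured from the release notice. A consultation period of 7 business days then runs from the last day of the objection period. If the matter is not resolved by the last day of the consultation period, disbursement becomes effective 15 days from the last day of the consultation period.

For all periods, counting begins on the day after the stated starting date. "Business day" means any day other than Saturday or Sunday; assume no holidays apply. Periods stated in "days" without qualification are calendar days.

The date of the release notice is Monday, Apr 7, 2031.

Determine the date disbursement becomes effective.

Adding 65 calendar days to Apr 7, 2031 gives Jun 11, 2031, which is the last day of the objection period.
From Wednesday, Jun 11, 2031, 7 business days (Jun 12, Jun 13, Jun 16, Jun 17, Jun 18, Jun 19, Jun 20, skipping weekends) brings us to Friday, Jun 20, 2031, which is the last day of the consultation period.
The date disbursement becomes effective: 15 calendar days after Jun 20, 2031 is Jul 5, 2031.

Jul 5, 2031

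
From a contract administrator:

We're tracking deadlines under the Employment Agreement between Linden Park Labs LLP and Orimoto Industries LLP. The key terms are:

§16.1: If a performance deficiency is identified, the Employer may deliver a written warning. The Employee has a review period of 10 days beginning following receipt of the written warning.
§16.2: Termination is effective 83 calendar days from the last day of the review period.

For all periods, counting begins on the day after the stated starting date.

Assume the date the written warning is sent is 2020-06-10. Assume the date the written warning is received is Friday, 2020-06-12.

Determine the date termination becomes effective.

2020-09-13

The last day of the review period: 2020-06-12 + 10 days = 2020-06-22.
The date termination becomes effective: 2020-06-22 + 83 days = 2020-09-13.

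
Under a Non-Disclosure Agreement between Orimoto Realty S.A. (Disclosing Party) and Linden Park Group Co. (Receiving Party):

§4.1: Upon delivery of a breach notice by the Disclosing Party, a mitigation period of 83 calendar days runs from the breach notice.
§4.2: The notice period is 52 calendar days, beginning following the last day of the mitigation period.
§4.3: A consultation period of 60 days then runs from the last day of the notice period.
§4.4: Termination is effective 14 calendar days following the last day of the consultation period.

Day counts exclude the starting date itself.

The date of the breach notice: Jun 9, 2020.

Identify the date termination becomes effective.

The last day of the mitigation period: 83 calendar days after Jun 9, 2020 is Aug 31, 2020.
The last day of the notice period: 52 calendar days after Aug 31, 2020 is Oct 22, 2020.
Adding 60 calendar days to Oct 22, 2020 gives Dec 21, 2020, which is the last day of the consultation period.
Adding 14 calendar days to Dec 21, 2020 gives Jan 4, 2021, which is the date termination becomes effective.

Jan 4, 2021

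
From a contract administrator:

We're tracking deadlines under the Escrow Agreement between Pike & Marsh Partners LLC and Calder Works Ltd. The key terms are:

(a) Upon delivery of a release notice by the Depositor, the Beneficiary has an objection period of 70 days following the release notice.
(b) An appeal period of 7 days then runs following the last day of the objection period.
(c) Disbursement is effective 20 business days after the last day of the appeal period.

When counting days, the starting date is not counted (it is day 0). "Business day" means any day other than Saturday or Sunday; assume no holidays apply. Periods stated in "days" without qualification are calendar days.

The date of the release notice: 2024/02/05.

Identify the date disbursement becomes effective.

2024/05/20

The last day of the objection period: 70 calendar days after 2024/02/05 is 2024/04/15.
The last day of the appeal period: 2024/04/15 + 7 days = 2024/04/22.
From Monday, 2024/04/22, 20 business days (Apr 23, Apr 24, Apr 25, Apr 26, …, May 16, May 17, May 20, skipping weekends) brings us to Monday, 2024/05/20, which is the date disbursement becomes effective.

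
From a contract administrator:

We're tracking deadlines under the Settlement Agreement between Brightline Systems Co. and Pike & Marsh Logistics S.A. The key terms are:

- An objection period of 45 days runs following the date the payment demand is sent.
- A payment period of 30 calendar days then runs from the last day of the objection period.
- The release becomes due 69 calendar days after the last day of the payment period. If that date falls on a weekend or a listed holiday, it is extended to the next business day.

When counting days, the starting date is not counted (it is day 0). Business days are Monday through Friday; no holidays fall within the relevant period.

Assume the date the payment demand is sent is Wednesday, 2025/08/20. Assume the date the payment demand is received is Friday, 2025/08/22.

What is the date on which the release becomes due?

2026/01/12

Adding 45 calendar days to 2025/08/20 gives 2025/10/04, which is the last day of the objection period.
The last day of the payment period: 30 calendar days after 2025/10/04 is 2025/11/03.
Adding 69 calendar days to 2025/11/03 gives 2026/01/11, which is the date on which the release becomes due. That falls on a Sunday, so it rolls to the next business day, Monday, 2026/01/12.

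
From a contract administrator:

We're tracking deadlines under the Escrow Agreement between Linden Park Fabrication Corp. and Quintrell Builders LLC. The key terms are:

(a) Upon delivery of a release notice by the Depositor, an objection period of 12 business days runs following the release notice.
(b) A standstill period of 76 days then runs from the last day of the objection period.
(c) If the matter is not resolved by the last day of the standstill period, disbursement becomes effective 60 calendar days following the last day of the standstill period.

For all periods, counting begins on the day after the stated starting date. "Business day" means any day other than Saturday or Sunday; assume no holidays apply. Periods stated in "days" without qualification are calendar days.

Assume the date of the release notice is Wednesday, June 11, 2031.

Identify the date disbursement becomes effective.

November 10, 2031

The last day of the objection period: 12 business days after Wednesday, June 11, 2031, skipping weekends — Jun 12, Jun 13, Jun 16, Jun 17, …, Jun 25, Jun 26, Jun 27 — lands on Friday, June 27, 2031.
The last day of the standstill period: 76 calendar days after June 27, 2031 is September 11, 2031.
The date disbursement becomes effective: 60 calendar days after September 11, 2031 is November 10, 2031.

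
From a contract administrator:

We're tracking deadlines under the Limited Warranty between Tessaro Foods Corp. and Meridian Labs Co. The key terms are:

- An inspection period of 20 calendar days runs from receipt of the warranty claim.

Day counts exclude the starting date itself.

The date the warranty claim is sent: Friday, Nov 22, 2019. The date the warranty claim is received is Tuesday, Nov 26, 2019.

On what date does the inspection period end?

Dec 16, 2019

The last day of the inspection period: Nov 26, 2019 + 20 days = Dec 16, 2019.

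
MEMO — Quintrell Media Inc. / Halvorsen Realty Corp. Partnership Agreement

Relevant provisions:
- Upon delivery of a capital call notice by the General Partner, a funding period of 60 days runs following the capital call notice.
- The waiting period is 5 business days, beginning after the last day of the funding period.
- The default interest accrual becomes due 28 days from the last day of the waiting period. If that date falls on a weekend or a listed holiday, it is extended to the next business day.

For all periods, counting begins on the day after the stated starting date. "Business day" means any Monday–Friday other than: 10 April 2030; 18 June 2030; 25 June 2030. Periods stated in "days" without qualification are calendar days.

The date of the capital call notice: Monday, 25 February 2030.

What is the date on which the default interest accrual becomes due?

31 May 2030

Adding 60 calendar days to 25 February 2030 gives 26 April 2030, which is the last day of the funding period.
The last day of the waiting period: counting 5 business days from Friday, 26 April 2030 (Apr 29, Apr 30, May 1, May 2, May 3, skipping weekends) reaches Friday, 3 May 2030.
The date on which the default interest accrual becomes due: 3 May 2030 + 28 days = 31 May 2030. 31 May 2030 is a Friday and is not a listed holiday, so no roll-forward applies.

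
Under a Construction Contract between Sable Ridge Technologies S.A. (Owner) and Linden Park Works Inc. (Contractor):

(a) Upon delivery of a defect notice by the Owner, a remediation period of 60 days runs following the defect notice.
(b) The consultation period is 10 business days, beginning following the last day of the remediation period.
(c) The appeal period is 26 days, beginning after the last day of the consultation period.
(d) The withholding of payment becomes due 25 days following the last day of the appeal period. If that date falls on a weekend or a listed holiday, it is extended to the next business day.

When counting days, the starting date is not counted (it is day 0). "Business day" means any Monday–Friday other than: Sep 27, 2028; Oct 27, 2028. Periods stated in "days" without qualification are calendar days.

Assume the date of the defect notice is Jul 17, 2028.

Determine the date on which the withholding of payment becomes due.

Adding 60 calendar days to Jul 17, 2028 gives Sep 15, 2028, which is the last day of the remediation period.
The last day of the consultation period: counting 10 business days from Friday, Sep 15, 2028 (Sep 18, Sep 19, Sep 20, Sep 21, Sep 22, Sep 25, Sep 26, Sep 28, Sep 29, Oct 2, skipping weekends and the listed holiday on Sep 27) reaches Monday, Oct 2, 2028.
The last day of the appeal period: Oct 2, 2028 + 26 days = Oct 28, 2028.
Adding 25 calendar days to Oct 28, 2028 gives Nov 22, 2028, which is the date on which the withholding of payment becomes due. Nov 22, 2028 is a Wednesday and is not a listed holiday, so no roll-forward applies.

Nov 22, 2028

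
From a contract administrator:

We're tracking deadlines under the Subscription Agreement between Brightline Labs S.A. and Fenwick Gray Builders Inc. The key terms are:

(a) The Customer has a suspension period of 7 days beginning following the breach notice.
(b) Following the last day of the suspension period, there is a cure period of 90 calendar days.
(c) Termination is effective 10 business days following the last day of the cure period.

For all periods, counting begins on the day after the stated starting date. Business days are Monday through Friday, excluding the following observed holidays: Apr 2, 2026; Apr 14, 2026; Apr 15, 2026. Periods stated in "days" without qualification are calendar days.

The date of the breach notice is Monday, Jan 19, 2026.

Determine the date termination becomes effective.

The last day of the suspension period: 7 calendar days after Jan 19, 2026 is Jan 26, 2026.
The last day of the cure period: Jan 26, 2026 + 90 days = Apr 26, 2026.
The date termination becomes effective: counting 10 business days from Sunday, Apr 26, 2026 (Apr 27, Apr 28, Apr 29, Apr 30, May 1, May 4, May 5, May 6, May 7, May 8, skipping weekends) reaches Friday, May 8, 2026.

May 8, 2026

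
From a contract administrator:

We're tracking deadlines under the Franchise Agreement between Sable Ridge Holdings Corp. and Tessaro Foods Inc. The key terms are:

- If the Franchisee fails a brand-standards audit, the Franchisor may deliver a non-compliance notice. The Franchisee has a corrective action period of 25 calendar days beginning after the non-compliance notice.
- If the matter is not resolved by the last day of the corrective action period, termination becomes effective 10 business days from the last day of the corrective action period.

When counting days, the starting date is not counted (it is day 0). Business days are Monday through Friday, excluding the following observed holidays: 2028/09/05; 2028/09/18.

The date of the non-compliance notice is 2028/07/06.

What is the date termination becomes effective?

The last day of the corrective action period: 25 calendar days after 2028/07/06 is 2028/07/31.
The date termination becomes effective: counting 10 business days from Monday, 2028/07/31 (Aug 1, Aug 2, Aug 3, Aug 4, Aug 7, Aug 8, Aug 9, Aug 10, Aug 11, Aug 14, skipping weekends) reaches Monday, 2028/08/14.

2028/08/14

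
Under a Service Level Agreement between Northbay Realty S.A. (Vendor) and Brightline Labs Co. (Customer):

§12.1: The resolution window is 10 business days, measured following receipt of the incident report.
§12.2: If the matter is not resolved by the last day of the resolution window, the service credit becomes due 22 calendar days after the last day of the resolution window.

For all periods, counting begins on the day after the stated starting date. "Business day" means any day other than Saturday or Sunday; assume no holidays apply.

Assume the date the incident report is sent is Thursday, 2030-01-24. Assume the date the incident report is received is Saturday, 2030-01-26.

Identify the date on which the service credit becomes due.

2030-03-02

From Saturday, 2030-01-26, 10 business days (Jan 28, Jan 29, Jan 30, Jan 31, Feb 1, Feb 4, Feb 5, Feb 6, Feb 7, Feb 8, skipping weekends) brings us to Friday, 2030-02-08, which is the last day of the resolution window.
Adding 22 calendar days to 2030-02-08 gives 2030-03-02, which is the date on which the service credit becomes due.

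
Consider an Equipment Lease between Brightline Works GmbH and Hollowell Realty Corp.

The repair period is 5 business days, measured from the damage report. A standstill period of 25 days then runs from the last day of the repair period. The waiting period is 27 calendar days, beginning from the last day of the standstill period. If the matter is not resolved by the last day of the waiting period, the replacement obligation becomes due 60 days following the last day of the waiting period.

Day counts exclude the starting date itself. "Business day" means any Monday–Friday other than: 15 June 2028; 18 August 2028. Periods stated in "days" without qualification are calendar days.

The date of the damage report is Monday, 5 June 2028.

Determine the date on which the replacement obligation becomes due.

2 October 2028

The last day of the repair period: 5 business days after Monday, 5 June 2028, skipping weekends — Jun 6, Jun 7, Jun 8, Jun 9, Jun 12 — lands on Monday, 12 June 2028.
Adding 25 calendar days to 12 June 2028 gives 7 July 2028, which is the last day of the standstill period.
The last day of the waiting period: 7 July 2028 + 27 days = 3 August 2028.
The date on which the replacement obligation becomes due: 3 August 2028 + 60 days = 2 October 2028.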